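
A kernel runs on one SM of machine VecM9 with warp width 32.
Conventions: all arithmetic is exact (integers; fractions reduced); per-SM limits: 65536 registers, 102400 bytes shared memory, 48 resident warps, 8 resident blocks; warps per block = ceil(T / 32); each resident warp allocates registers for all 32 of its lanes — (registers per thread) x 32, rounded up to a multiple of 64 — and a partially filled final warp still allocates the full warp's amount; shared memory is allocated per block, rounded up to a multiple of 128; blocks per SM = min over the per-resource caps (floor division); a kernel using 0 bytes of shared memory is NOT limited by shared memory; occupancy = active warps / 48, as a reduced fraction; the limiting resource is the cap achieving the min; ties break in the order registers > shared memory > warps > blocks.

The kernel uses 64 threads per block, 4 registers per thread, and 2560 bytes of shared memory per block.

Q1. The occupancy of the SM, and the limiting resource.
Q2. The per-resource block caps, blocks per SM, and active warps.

Answer: occupancy 1/3, limited by blocks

registers: 256 blocks
shared memory: 40 blocks
warps: 24 blocks
blocks: 8 blocks

Answer: 8 blocks, 16 active warps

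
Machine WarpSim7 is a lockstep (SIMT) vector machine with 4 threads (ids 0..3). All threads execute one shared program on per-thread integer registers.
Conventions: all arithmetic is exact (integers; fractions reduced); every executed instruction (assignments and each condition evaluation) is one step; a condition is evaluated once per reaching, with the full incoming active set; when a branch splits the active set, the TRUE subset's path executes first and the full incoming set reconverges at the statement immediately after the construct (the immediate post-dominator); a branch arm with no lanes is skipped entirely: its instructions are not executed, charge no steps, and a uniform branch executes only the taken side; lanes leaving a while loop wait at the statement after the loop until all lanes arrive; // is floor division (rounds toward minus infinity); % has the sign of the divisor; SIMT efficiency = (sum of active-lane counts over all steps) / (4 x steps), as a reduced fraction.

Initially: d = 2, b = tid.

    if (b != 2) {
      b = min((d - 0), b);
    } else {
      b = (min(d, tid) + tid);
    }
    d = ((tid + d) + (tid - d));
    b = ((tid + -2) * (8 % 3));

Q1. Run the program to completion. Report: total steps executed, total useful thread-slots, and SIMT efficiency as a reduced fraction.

Answer: 5 steps, 16 useful, 4/5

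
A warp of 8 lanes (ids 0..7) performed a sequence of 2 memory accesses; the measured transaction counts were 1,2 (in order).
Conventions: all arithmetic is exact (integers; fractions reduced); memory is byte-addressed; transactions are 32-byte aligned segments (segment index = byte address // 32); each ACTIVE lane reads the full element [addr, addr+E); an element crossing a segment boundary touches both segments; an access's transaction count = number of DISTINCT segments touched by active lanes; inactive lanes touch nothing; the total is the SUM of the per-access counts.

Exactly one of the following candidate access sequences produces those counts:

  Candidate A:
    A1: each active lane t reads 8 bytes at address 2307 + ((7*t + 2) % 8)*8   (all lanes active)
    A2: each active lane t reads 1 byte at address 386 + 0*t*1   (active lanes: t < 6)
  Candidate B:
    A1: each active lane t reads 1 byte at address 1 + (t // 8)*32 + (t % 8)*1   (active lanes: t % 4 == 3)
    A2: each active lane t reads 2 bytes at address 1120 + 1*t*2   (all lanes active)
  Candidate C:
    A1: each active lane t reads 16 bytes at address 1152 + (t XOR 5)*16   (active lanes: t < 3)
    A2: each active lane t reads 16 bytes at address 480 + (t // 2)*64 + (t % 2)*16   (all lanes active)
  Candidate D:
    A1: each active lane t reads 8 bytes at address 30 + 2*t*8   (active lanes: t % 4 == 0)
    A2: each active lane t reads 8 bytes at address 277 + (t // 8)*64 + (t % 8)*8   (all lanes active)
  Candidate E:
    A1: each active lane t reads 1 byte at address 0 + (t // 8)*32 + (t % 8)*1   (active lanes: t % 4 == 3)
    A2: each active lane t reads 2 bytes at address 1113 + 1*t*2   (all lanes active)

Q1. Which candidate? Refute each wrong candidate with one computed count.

A: A1 gives 3 transactions, not 1
B: A2 gives 1 transaction, not 2
C: A1 gives 2 transactions, not 1
D: A1 gives 4 transactions, not 1
E: all counts match (1,2)

Answer: E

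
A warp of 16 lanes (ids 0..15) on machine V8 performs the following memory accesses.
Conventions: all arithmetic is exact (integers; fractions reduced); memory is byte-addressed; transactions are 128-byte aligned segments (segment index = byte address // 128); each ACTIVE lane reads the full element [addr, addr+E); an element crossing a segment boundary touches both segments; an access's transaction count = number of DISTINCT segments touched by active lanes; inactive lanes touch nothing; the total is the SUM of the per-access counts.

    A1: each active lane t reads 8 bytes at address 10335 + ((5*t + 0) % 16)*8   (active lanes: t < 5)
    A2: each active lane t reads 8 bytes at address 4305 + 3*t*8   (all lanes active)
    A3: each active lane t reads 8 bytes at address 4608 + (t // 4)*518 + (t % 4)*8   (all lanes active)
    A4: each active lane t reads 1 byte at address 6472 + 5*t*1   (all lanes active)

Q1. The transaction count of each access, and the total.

A1: 2 transactions
A2: 4 transactions
A3: 4 transactions
A4: 2 transactions

Answer: 2,4,4,2; total 12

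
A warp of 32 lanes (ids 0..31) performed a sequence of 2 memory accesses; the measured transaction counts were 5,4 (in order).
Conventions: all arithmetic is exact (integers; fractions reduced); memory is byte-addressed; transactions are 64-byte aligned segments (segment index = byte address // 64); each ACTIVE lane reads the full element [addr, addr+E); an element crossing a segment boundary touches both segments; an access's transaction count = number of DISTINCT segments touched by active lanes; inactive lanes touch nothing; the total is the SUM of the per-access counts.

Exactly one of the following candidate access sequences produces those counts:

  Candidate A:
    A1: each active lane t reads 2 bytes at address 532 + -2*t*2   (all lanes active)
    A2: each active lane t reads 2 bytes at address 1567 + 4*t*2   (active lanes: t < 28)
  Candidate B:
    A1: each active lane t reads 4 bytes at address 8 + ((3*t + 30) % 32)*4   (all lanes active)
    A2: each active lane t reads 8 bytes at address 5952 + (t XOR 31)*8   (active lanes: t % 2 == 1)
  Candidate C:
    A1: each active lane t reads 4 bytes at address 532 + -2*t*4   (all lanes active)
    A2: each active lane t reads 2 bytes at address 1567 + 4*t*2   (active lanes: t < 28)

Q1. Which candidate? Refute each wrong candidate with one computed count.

A: A1 gives 3 transactions, not 5
B: A1 gives 3 transactions, not 5
C: all counts match (5,4)

Answer: C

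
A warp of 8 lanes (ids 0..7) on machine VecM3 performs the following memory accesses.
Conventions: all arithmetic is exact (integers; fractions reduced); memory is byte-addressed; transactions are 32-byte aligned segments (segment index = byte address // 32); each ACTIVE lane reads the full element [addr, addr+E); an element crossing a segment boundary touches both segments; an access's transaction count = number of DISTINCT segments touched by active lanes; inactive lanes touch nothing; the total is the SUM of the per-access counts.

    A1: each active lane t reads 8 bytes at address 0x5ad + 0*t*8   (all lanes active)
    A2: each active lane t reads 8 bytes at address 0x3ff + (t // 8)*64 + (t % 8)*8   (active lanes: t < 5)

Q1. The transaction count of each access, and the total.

A1: 1 transaction
A2: 3 transactions

Answer: 1,3; total 4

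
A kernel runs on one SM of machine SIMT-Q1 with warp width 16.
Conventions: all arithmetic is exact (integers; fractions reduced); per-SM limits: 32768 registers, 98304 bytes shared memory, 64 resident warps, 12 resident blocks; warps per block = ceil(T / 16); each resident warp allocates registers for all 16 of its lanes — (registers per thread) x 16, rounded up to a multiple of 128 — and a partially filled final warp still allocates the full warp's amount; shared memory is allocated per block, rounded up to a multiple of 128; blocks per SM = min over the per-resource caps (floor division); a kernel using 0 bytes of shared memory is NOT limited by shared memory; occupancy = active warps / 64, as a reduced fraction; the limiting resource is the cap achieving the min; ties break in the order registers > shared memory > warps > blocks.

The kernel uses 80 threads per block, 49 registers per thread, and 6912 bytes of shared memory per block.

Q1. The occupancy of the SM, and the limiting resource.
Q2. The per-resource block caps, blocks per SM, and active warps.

Answer: occupancy 35/64, limited by registers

registers: 7 blocks
shared memory: 14 blocks
warps: 12 blocks
blocks: 12 blocks

Answer: 7 blocks, 35 active warps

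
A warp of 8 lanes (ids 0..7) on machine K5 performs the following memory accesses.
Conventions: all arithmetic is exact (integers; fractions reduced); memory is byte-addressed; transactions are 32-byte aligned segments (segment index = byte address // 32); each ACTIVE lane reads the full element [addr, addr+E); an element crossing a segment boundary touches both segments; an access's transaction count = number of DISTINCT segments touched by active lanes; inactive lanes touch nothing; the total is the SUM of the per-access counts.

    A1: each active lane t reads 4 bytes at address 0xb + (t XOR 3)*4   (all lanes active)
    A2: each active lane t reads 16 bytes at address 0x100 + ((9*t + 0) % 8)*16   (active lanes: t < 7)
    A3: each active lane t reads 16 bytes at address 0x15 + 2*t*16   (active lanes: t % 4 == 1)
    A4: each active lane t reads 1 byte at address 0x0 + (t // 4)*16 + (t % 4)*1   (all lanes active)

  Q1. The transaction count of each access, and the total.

A1: 2 transactions
A2: 4 transactions
A3: 4 transactions
A4: 1 transaction

Answer: 2,4,4,1; total 11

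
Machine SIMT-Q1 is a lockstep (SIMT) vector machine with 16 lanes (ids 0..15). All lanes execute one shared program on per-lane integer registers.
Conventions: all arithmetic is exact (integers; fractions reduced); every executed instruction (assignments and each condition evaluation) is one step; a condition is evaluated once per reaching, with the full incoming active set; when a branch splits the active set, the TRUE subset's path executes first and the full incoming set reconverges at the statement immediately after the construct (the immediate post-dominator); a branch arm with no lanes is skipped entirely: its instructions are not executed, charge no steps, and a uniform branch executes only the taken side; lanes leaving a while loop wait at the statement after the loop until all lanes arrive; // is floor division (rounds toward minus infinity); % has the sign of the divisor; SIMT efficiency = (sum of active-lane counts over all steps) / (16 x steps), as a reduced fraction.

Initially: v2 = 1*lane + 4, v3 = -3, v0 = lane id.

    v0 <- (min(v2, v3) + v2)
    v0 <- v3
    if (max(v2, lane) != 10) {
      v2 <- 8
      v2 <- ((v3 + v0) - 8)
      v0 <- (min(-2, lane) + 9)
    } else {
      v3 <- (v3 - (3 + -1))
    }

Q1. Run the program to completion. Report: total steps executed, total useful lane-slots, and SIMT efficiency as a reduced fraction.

Answer: 7 steps, 94 useful, 47/56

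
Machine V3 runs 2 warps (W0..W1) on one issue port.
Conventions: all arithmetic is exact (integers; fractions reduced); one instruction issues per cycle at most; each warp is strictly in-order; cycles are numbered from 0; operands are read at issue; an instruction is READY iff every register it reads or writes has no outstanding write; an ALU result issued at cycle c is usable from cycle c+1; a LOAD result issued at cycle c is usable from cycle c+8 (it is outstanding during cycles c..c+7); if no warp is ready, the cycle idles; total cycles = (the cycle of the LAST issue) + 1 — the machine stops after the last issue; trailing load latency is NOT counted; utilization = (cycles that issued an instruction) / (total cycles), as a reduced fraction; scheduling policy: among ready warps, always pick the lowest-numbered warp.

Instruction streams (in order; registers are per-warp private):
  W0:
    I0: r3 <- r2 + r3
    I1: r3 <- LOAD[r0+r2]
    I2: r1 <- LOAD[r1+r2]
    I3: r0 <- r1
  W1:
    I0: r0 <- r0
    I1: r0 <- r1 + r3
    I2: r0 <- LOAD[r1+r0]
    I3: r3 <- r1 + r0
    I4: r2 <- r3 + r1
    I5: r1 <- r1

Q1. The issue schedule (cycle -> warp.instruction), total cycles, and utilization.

cycle 0: W0.I0
cycle 1: W0.I1
cycle 2: W0.I2
cycle 3: W1.I0
cycle 4: W1.I1
cycle 5: W1.I2
cycle 6: idle
cycle 7: idle
cycle 8: idle
cycle 9: idle
cycle 10: W0.I3
cycle 11: idle
cycle 12: idle
cycle 13: W1.I3
cycle 14: W1.I4
cycle 15: W1.I5

Answer: 16 cycles, utilization 5/8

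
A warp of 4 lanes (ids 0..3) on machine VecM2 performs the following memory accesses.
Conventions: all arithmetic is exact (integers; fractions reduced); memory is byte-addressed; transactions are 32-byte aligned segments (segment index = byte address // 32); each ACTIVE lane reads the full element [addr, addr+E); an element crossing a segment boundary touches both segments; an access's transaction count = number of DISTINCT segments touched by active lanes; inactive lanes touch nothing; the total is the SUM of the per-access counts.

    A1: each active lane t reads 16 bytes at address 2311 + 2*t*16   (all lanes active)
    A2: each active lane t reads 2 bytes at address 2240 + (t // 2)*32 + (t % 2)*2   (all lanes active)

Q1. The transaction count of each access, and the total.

A1: 4 transactions
A2: 2 transactions

Answer: 4,2; total 6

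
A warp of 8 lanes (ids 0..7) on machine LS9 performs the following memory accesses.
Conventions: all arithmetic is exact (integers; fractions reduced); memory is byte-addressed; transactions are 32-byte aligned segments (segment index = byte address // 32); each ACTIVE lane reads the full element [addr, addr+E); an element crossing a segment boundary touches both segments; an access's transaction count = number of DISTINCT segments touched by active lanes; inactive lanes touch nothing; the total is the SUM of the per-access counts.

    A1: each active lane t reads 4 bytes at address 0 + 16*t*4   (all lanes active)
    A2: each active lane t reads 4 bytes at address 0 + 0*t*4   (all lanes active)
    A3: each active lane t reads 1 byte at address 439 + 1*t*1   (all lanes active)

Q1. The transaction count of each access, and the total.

A1: 8 transactions
A2: 1 transaction
A3: 1 transaction

Answer: 8,1,1; total 10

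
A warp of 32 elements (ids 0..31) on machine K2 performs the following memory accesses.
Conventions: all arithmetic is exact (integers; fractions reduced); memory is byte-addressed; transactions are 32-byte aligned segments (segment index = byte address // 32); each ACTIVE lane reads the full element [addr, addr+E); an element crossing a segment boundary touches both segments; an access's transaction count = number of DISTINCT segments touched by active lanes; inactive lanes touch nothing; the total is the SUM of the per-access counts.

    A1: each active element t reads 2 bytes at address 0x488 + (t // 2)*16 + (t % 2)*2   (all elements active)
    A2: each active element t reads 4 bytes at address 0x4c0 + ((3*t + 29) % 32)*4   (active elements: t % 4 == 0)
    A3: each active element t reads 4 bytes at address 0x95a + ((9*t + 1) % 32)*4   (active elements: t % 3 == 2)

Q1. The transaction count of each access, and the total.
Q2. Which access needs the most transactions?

A1: 8 transactions
A2: 4 transactions
A3: 4 transactions

Answer: 8,4,4; total 16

Answer: A1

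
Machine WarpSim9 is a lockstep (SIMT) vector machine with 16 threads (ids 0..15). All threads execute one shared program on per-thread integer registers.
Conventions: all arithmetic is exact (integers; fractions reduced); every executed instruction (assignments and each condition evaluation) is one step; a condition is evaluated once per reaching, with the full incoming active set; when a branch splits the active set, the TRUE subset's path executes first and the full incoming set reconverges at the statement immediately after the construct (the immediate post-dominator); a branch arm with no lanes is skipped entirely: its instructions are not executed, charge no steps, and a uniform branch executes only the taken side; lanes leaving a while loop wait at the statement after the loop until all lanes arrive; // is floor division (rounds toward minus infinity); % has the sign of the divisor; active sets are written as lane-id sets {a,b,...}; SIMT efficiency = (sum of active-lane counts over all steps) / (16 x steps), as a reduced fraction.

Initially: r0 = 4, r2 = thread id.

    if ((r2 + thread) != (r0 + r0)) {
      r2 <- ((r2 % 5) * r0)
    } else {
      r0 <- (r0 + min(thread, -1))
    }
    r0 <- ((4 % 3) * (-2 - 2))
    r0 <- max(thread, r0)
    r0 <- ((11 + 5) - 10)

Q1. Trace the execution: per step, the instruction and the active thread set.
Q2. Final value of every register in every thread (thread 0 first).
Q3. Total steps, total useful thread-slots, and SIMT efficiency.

step 0: eval ((r2 + thread) != (r0 + r0)) {0,1,2,3,4,5,6,7,8,9,10,11,12,13,14,15}
step 1: r2 <- ((r2 % 5) * r0)        {0,1,2,3,5,6,7,8,9,10,11,12,13,14,15}
step 2: r0 <- (r0 + min(thread, -1)) {4}
step 3: r0 <- ((4 % 3) * (-2 - 2))   {0,1,2,3,4,5,6,7,8,9,10,11,12,13,14,15}
step 4: r0 <- max(thread, r0)        {0,1,2,3,4,5,6,7,8,9,10,11,12,13,14,15}
step 5: r0 <- ((11 + 5) - 10)        {0,1,2,3,4,5,6,7,8,9,10,11,12,13,14,15}

Answer: 6 steps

r0: 6,6,6,6,6,6,6,6,6,6,6,6,6,6,6,6
r2: 0,4,8,12,4,0,4,8,12,16,0,4,8,12,16,0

steps = 6; useful = 80; efficiency = 80/96 = 5/6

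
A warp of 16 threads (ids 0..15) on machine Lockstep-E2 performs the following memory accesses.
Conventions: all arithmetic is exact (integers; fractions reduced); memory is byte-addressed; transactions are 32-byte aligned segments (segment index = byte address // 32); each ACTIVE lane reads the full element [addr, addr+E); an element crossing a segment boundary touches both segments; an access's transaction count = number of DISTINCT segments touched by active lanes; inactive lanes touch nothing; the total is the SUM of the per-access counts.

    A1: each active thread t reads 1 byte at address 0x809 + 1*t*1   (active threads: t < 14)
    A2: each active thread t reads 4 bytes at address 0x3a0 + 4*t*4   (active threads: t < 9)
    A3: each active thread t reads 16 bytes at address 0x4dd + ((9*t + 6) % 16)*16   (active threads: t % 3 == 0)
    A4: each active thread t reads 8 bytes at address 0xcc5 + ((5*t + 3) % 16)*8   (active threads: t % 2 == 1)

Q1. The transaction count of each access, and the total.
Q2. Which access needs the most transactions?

A1: 1 transaction
A2: 5 transactions
A3: 6 transactions
A4: 4 transactions

Answer: 1,5,6,4; total 16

Answer: A3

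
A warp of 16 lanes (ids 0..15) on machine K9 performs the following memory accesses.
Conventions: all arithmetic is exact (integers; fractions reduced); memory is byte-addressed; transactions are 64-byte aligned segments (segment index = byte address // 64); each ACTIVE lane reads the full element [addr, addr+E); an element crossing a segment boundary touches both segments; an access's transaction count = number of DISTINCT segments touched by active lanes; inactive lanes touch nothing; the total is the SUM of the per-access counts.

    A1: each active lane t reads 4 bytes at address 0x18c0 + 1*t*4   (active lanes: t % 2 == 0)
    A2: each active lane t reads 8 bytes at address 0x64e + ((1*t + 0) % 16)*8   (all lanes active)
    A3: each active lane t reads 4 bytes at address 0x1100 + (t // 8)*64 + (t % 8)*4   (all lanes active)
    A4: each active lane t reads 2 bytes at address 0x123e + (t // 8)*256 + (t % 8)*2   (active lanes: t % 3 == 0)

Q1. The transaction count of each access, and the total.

A1: 1 transaction
A2: 3 transactions
A3: 2 transactions
A4: 3 transactions

Answer: 1,3,2,3; total 9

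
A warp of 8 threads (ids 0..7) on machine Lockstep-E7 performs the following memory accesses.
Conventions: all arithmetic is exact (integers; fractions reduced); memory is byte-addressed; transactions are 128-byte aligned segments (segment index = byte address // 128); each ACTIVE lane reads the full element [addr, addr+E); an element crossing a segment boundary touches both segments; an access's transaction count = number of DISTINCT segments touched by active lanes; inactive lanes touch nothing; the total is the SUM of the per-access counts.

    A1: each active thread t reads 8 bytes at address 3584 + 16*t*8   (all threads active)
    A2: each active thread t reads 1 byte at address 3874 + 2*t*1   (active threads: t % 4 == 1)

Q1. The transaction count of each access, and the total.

A1: 8 transactions
A2: 1 transaction

Answer: 8,1; total 9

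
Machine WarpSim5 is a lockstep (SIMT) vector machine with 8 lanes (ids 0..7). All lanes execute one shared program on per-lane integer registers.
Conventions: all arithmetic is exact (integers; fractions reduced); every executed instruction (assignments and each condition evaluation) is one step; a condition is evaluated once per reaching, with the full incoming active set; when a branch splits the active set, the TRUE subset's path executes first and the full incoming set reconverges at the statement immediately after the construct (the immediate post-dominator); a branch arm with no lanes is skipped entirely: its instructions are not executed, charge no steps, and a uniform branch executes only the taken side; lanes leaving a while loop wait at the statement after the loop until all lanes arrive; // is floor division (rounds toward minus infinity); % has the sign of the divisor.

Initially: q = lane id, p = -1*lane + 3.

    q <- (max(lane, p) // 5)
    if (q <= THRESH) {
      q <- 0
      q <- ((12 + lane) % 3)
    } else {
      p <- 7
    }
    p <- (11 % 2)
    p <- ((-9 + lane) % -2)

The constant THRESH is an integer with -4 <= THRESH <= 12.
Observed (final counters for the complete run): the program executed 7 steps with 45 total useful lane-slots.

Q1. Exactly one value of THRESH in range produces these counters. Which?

Answer: THRESH = 0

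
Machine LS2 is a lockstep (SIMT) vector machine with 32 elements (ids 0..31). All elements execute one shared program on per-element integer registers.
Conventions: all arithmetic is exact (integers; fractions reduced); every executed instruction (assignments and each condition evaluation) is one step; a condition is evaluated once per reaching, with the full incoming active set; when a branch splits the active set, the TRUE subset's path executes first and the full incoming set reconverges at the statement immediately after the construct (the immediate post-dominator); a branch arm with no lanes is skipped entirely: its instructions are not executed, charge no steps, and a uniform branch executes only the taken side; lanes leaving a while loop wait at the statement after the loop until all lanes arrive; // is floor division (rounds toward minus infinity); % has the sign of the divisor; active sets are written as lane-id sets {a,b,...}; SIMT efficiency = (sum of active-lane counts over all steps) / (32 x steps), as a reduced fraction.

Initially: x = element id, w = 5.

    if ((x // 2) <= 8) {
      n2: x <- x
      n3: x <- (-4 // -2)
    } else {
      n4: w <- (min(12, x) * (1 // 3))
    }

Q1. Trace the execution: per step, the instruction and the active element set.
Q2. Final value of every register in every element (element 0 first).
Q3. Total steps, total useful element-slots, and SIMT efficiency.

step 0: eval ((x // 2) <= 8)         {0,1,2,3,4,5,6,7,8,9,10,11,12,13,14,15,16,17,18,19,20,21,22,23,24,25,26,27,28,29,30,31}
step 1: x <- x                       {0,1,2,3,4,5,6,7,8,9,10,11,12,13,14,15,16,17}
step 2: x <- (-4 // -2)              {0,1,2,3,4,5,6,7,8,9,10,11,12,13,14,15,16,17}
step 3: w <- (min(12, x) * (1 // 3)) {18,19,20,21,22,23,24,25,26,27,28,29,30,31}

Answer: 4 steps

x: 2,2,2,2,2,2,2,2,2,2,2,2,2,2,2,2,2,2,18,19,20,21,22,23,24,25,26,27,28,29,30,31
w: 5,5,5,5,5,5,5,5,5,5,5,5,5,5,5,5,5,5,0,0,0,0,0,0,0,0,0,0,0,0,0,0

steps = 4; useful = 82; efficiency = 82/128 = 41/64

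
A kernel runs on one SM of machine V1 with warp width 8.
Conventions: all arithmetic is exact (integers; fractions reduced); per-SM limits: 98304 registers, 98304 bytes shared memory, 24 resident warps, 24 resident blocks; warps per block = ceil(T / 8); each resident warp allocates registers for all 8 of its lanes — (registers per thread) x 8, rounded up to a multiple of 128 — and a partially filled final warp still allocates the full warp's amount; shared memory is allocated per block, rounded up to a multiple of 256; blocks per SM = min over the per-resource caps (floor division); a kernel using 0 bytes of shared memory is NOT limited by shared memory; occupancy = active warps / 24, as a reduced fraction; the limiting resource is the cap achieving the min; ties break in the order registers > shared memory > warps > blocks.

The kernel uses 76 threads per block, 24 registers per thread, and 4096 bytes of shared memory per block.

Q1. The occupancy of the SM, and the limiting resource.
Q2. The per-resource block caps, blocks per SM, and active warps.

Answer: occupancy 5/6, limited by warps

registers: 38 blocks
shared memory: 24 blocks
warps: 2 blocks
blocks: 24 blocks

Answer: 2 blocks, 20 active warps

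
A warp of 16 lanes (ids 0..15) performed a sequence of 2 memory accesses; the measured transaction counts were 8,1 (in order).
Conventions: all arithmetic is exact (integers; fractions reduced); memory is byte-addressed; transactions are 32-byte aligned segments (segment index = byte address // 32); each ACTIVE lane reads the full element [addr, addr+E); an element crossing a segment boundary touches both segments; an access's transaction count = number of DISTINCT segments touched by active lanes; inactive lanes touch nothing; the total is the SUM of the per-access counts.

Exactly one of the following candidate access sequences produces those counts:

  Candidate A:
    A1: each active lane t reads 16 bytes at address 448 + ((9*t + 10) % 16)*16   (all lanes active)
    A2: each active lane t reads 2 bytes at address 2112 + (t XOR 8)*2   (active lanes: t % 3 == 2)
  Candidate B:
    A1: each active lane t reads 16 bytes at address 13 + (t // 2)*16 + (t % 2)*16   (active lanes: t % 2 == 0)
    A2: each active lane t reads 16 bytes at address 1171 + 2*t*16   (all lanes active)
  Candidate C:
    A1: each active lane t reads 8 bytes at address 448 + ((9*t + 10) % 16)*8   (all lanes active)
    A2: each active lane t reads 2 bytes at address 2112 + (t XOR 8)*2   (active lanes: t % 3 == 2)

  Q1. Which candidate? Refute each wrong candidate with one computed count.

B: A1 gives 5 transactions, not 8
C: A1 gives 4 transactions, not 8
A: all counts match (8,1)

Answer: A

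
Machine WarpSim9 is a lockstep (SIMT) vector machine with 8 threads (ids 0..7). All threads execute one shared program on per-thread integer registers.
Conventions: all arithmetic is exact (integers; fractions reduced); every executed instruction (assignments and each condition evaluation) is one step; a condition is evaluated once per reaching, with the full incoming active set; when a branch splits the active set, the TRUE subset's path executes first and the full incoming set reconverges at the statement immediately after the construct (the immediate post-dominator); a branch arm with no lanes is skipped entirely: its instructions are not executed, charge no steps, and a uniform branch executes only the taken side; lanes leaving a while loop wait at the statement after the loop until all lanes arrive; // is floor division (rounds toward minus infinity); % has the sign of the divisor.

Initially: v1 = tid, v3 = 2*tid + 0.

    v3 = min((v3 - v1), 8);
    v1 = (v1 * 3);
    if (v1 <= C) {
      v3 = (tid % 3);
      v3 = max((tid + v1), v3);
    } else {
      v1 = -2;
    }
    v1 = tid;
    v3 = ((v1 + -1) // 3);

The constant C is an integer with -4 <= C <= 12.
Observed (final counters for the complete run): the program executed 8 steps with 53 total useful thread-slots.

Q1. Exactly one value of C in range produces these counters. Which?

Answer: C = 12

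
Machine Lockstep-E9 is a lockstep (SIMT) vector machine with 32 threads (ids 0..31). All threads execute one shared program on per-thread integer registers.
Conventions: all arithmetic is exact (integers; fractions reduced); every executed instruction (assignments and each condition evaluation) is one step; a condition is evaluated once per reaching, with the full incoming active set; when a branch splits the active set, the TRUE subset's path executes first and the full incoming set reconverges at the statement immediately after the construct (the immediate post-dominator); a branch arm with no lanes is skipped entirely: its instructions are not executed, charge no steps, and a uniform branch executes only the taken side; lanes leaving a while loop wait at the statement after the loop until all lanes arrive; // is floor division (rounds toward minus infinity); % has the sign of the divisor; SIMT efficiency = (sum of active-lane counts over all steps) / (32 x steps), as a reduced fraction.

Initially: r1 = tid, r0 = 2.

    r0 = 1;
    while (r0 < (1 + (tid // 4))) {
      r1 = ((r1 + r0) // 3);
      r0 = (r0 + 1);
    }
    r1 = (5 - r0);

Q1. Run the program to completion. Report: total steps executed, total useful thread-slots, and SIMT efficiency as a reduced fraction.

Answer: 24 steps, 432 useful, 9/16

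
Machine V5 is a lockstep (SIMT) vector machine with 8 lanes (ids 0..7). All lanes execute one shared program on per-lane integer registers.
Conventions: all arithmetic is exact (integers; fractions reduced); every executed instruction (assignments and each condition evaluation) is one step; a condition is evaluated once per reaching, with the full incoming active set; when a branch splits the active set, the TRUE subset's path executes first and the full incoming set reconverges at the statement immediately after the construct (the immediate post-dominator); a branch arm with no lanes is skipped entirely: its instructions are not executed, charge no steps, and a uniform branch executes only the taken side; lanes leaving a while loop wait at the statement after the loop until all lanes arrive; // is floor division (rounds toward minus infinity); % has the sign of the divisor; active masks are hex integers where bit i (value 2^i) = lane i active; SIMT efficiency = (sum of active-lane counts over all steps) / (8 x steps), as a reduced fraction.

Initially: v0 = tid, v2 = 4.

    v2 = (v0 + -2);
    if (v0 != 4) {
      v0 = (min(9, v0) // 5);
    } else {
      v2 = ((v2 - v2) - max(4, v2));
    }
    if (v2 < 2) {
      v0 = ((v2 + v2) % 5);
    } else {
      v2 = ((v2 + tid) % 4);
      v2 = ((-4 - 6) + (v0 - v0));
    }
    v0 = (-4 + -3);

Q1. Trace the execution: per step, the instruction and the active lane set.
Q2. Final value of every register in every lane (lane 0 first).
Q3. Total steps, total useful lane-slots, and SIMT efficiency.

step 0: v2 <- (v0 + -2)              0xff
step 1: eval (v0 != 4)               0xff
step 2: v0 <- (min(9, v0) // 5)      0xef
step 3: v2 <- ((v2 - v2) - max(4, v2)) 0x10
step 4: eval (v2 < 2)                0xff
step 5: v0 <- ((v2 + v2) % 5)        0x1f
step 6: v2 <- ((v2 + tid) % 4)       0xe0
step 7: v2 <- ((-4 - 6) + (v0 - v0)) 0xe0
step 8: v0 <- (-4 + -3)              0xff

Answer: 9 steps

v0: -7,-7,-7,-7,-7,-7,-7,-7
v2: -2,-1,0,1,-4,-10,-10,-10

steps = 9; useful = 51; efficiency = 51/72 = 17/24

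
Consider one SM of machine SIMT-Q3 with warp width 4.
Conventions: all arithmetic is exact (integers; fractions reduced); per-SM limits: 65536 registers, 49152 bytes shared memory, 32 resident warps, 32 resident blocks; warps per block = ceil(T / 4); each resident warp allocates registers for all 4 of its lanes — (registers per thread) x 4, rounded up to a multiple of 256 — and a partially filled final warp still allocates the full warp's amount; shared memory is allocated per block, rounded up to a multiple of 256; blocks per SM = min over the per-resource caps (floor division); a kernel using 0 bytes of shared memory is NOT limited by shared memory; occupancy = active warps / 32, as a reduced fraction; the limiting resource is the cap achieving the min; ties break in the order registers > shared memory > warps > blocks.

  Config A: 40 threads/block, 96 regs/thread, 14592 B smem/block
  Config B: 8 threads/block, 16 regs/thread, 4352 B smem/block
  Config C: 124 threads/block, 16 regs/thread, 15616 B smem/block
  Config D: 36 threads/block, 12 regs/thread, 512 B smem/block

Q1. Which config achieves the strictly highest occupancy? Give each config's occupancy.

occupancies: A 15/16, B 11/16, C 31/32, D 27/32

Answer: C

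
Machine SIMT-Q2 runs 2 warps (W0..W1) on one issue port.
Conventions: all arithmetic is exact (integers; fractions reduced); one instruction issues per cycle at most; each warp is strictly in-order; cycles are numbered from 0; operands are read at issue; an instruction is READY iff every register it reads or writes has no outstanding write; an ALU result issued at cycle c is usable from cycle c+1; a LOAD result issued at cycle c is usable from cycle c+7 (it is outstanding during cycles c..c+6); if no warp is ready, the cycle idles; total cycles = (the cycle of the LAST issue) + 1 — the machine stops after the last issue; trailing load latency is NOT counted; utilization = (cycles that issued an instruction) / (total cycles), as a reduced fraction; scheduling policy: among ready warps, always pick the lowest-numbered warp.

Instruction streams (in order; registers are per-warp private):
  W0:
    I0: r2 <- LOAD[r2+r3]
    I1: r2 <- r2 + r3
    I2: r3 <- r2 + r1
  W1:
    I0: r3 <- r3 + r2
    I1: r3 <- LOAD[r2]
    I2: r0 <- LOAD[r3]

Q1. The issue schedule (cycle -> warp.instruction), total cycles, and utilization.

cycle 0: W0.I0
cycle 1: W1.I0
cycle 2: W1.I1
cycle 3: idle
cycle 4: idle
cycle 5: idle
cycle 6: idle
cycle 7: W0.I1
cycle 8: W0.I2
cycle 9: W1.I2

Answer: 10 cycles, utilization 3/5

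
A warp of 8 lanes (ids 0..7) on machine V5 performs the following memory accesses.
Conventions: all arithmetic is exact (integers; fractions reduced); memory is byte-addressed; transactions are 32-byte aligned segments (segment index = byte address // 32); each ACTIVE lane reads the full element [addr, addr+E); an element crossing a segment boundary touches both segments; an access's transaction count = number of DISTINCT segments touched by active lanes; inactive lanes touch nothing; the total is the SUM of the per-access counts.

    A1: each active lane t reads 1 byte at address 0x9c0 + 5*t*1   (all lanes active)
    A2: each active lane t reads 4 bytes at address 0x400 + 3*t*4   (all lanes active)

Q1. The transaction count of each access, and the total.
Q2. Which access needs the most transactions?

A1: 2 transactions
A2: 3 transactions

Answer: 2,3; total 5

Answer: A2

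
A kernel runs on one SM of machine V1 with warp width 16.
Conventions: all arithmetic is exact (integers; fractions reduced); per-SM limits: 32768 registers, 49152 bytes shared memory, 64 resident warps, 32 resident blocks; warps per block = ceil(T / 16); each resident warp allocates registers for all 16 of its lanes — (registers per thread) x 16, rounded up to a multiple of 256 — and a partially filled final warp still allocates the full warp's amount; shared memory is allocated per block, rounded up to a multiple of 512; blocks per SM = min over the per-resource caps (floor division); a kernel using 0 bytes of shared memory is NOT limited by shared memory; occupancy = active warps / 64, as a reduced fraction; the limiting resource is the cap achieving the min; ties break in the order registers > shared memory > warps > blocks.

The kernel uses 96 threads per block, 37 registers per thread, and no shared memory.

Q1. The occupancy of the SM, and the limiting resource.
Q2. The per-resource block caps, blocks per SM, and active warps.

Answer: occupancy 21/32, limited by registers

registers: 7 blocks
shared memory: no limit (kernel uses none)
warps: 10 blocks
blocks: 32 blocks

Answer: 7 blocks, 42 active warps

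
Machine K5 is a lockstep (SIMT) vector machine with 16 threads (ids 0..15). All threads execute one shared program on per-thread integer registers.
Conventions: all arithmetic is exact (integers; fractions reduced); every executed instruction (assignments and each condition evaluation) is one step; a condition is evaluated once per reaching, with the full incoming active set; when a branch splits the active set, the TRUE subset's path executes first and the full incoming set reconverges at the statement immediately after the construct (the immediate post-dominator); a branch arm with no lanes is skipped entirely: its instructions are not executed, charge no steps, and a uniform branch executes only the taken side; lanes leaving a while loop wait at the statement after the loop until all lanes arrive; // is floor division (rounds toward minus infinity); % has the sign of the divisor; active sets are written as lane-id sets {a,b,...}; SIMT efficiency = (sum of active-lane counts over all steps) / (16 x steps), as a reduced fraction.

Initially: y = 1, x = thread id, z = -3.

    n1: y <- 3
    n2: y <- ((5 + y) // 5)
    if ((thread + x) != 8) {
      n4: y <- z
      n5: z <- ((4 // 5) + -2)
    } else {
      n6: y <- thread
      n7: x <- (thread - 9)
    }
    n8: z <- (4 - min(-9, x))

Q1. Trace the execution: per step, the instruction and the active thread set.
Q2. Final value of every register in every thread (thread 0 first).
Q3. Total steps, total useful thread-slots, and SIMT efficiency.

step 0: y <- 3                       {0,1,2,3,4,5,6,7,8,9,10,11,12,13,14,15}
step 1: y <- ((5 + y) // 5)          {0,1,2,3,4,5,6,7,8,9,10,11,12,13,14,15}
step 2: eval ((thread + x) != 8)     {0,1,2,3,4,5,6,7,8,9,10,11,12,13,14,15}
step 3: y <- z                       {0,1,2,3,5,6,7,8,9,10,11,12,13,14,15}
step 4: z <- ((4 // 5) + -2)         {0,1,2,3,5,6,7,8,9,10,11,12,13,14,15}
step 5: y <- thread                  {4}
step 6: x <- (thread - 9)            {4}
step 7: z <- (4 - min(-9, x))        {0,1,2,3,4,5,6,7,8,9,10,11,12,13,14,15}

Answer: 8 steps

y: -3,-3,-3,-3,4,-3,-3,-3,-3,-3,-3,-3,-3,-3,-3,-3
x: 0,1,2,3,-5,5,6,7,8,9,10,11,12,13,14,15
z: 13,13,13,13,13,13,13,13,13,13,13,13,13,13,13,13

steps = 8; useful = 96; efficiency = 96/128 = 3/4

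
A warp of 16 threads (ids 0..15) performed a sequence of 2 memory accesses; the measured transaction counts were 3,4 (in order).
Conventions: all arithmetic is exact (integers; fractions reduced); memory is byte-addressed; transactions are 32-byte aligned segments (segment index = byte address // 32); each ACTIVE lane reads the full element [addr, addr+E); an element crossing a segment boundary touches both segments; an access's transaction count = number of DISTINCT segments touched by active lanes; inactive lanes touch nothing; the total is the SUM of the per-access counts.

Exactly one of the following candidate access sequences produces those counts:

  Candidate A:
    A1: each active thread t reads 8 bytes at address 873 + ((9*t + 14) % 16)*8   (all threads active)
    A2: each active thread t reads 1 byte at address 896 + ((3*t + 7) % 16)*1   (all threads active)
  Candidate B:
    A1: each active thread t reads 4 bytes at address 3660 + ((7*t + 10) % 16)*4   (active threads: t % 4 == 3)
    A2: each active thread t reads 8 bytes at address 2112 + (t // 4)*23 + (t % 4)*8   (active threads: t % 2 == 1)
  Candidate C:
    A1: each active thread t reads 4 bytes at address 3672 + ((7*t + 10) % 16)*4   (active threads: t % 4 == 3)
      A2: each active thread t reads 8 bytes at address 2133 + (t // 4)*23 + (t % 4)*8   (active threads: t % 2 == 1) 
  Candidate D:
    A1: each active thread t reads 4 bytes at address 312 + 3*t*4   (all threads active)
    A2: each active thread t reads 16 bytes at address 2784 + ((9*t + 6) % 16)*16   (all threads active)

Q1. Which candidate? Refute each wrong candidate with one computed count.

A: A1 gives 5 transactions, not 3
C: A1 gives 2 transactions, not 3
D: A1 gives 7 transactions, not 3
B: all counts match (3,4)

Answer: B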